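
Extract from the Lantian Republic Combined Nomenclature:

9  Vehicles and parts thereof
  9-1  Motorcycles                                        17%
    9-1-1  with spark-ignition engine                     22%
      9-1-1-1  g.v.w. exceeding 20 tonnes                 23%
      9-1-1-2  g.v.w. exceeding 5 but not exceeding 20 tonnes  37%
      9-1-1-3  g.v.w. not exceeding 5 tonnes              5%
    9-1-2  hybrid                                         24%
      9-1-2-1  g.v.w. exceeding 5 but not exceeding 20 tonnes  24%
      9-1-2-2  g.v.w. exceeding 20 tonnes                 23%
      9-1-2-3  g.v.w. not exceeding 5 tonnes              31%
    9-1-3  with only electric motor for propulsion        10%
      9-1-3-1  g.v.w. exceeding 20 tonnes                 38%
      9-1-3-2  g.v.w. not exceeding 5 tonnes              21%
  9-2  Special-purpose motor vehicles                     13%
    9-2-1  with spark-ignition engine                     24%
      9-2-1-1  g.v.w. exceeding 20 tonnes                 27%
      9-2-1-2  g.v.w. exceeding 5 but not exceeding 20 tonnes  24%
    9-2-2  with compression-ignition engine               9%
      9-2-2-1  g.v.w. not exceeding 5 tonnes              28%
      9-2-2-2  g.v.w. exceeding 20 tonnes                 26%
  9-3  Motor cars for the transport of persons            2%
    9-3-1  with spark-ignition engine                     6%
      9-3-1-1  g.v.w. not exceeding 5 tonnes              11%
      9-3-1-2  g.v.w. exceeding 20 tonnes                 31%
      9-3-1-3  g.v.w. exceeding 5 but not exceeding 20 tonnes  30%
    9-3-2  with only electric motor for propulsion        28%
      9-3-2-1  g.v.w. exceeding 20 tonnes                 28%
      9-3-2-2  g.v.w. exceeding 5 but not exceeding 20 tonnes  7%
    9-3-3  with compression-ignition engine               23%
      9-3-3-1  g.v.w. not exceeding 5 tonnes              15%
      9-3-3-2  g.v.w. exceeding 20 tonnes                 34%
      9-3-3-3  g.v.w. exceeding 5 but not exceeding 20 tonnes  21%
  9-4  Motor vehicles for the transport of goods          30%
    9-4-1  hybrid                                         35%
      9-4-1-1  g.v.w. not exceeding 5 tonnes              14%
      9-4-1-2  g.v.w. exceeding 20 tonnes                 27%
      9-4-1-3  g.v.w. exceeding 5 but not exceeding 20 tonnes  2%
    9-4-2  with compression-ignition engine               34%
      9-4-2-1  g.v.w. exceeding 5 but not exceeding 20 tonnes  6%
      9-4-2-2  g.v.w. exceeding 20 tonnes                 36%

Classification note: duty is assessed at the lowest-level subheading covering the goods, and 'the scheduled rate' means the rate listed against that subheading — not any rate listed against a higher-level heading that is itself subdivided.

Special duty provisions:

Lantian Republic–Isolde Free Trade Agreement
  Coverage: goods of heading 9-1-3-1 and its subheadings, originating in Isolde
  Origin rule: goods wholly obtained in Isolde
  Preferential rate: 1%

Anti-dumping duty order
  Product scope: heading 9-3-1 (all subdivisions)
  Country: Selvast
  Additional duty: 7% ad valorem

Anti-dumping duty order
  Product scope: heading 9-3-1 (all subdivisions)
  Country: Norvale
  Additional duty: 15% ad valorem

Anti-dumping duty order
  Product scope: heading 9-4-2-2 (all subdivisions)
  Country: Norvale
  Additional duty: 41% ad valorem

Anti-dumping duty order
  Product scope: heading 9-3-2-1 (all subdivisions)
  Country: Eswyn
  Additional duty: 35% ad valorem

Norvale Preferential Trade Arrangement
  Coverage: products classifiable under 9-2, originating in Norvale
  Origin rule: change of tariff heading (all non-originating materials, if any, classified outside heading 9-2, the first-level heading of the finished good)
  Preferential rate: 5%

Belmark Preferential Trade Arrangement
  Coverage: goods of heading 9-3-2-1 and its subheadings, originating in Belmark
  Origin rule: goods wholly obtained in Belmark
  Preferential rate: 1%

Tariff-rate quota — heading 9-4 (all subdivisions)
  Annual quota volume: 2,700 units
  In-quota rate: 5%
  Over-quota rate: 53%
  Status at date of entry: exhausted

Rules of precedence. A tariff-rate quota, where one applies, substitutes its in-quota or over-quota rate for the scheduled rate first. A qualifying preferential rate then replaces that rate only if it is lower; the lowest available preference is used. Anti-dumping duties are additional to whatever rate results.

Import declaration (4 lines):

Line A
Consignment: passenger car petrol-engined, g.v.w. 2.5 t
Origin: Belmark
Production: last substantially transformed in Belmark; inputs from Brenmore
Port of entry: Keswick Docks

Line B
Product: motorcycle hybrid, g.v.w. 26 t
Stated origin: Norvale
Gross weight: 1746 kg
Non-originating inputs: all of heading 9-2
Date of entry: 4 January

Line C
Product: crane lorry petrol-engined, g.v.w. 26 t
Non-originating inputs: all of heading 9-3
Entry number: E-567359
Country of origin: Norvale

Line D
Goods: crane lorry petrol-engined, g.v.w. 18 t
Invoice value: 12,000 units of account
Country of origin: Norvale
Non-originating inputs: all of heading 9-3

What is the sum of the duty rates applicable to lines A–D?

44%

Line A: passenger car → 9-3; petrol-engined → 9-3-1; g.v.w. 2.5 t → 9-3-1-1. Scheduled 11%. Belmark agreement on 9-3-2-1: 9-3-1-1 not covered. → 11%.
Line B: motorcycle → 9-1; hybrid → 9-1-2; g.v.w. 26 t → 9-1-2-2. Scheduled 23%. Norvale agreement on 9-2: 9-1-2-2 not covered. → 23%.
Line C: crane lorry → 9-2; petrol-engined → 9-2-1; g.v.w. 26 t → 9-2-1-1. Scheduled 27%. Norvale agreement on 9-2: CTH met → 5% available; preferential 5%. → 5%.
Line D: crane lorry → 9-2; petrol-engined → 9-2-1; g.v.w. 18 t → 9-2-1-2. Scheduled 24%. Norvale agreement on 9-2: CTH met → 5% available; preferential 5%. → 5%.
Sum: 11% + 23% + 5% + 5% = 44%.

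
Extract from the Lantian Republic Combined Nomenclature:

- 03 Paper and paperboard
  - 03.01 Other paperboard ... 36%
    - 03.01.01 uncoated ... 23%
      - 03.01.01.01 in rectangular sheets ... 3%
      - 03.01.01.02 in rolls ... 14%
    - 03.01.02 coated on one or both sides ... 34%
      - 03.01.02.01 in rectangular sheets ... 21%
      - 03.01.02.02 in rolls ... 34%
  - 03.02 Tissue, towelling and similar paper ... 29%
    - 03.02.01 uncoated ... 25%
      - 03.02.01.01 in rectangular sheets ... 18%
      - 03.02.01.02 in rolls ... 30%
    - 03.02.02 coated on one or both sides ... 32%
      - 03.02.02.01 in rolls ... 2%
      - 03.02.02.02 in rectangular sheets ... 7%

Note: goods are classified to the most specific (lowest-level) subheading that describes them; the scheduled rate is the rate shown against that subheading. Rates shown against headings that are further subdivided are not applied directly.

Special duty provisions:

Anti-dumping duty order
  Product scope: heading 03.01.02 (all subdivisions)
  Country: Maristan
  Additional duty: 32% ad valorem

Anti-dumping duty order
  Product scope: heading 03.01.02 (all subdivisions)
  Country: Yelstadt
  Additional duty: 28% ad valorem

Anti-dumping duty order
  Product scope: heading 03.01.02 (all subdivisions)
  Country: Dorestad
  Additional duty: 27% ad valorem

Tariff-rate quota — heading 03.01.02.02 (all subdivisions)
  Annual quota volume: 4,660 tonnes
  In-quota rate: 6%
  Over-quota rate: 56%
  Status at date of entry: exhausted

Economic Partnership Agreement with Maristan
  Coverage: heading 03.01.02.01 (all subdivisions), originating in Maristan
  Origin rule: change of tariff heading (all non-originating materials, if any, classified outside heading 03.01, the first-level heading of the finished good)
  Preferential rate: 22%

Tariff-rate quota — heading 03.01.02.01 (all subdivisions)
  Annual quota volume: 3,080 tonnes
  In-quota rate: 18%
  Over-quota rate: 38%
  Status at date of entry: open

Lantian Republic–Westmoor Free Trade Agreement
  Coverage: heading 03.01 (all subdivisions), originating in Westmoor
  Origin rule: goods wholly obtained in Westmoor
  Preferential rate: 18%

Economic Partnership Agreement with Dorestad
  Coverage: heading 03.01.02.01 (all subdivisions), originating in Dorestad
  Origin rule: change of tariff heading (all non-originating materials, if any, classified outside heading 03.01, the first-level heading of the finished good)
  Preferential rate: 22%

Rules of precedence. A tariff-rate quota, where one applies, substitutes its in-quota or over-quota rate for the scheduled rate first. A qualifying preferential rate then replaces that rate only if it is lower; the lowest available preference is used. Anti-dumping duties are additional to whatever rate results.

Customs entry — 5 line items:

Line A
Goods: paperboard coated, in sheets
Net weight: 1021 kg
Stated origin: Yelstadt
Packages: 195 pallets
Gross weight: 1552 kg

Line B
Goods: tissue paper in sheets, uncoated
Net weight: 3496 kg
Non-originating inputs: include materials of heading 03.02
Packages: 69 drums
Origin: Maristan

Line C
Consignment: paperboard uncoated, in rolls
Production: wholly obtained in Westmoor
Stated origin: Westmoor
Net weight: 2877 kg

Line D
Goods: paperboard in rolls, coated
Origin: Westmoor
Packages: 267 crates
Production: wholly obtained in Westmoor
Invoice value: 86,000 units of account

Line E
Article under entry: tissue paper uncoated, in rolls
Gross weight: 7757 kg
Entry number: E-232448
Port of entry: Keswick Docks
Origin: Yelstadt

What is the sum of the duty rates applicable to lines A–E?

126%

Line A: paperboard → 03.01; coated → 03.01.02; in sheets → 03.01.02.01. Scheduled 21%. quota on 03.01.02.01 open → in-quota 18%; anti-dumping (Yelstadt, 03.01.02): +28%; total 18% + 28% = 46%. → 46%.
Line B: tissue paper → 03.02; uncoated → 03.02.01; in sheets → 03.02.01.01. Scheduled 18%. Maristan agreement on 03.01.02.01: 03.02.01.01 not covered. → 18%.
Line C: paperboard → 03.01; uncoated → 03.01.01; in rolls → 03.01.01.02. Scheduled 14%. Westmoor agreement on 03.01: wholly obtained → 18% available; preference 18% not lower than 14% → no reduction. → 14%.
Line D: paperboard → 03.01; coated → 03.01.02; in rolls → 03.01.02.02. Scheduled 34%. quota on 03.01.02.02 exhausted → over-quota 56%; Westmoor agreement on 03.01: wholly obtained → 18% available; preferential 18%. → 18%.
Line E: tissue paper → 03.02; uncoated → 03.02.01; in rolls → 03.02.01.02. Scheduled 30%. No special measure applies. → 30%.
Sum: 46% + 18% + 14% + 18% + 30% = 126%.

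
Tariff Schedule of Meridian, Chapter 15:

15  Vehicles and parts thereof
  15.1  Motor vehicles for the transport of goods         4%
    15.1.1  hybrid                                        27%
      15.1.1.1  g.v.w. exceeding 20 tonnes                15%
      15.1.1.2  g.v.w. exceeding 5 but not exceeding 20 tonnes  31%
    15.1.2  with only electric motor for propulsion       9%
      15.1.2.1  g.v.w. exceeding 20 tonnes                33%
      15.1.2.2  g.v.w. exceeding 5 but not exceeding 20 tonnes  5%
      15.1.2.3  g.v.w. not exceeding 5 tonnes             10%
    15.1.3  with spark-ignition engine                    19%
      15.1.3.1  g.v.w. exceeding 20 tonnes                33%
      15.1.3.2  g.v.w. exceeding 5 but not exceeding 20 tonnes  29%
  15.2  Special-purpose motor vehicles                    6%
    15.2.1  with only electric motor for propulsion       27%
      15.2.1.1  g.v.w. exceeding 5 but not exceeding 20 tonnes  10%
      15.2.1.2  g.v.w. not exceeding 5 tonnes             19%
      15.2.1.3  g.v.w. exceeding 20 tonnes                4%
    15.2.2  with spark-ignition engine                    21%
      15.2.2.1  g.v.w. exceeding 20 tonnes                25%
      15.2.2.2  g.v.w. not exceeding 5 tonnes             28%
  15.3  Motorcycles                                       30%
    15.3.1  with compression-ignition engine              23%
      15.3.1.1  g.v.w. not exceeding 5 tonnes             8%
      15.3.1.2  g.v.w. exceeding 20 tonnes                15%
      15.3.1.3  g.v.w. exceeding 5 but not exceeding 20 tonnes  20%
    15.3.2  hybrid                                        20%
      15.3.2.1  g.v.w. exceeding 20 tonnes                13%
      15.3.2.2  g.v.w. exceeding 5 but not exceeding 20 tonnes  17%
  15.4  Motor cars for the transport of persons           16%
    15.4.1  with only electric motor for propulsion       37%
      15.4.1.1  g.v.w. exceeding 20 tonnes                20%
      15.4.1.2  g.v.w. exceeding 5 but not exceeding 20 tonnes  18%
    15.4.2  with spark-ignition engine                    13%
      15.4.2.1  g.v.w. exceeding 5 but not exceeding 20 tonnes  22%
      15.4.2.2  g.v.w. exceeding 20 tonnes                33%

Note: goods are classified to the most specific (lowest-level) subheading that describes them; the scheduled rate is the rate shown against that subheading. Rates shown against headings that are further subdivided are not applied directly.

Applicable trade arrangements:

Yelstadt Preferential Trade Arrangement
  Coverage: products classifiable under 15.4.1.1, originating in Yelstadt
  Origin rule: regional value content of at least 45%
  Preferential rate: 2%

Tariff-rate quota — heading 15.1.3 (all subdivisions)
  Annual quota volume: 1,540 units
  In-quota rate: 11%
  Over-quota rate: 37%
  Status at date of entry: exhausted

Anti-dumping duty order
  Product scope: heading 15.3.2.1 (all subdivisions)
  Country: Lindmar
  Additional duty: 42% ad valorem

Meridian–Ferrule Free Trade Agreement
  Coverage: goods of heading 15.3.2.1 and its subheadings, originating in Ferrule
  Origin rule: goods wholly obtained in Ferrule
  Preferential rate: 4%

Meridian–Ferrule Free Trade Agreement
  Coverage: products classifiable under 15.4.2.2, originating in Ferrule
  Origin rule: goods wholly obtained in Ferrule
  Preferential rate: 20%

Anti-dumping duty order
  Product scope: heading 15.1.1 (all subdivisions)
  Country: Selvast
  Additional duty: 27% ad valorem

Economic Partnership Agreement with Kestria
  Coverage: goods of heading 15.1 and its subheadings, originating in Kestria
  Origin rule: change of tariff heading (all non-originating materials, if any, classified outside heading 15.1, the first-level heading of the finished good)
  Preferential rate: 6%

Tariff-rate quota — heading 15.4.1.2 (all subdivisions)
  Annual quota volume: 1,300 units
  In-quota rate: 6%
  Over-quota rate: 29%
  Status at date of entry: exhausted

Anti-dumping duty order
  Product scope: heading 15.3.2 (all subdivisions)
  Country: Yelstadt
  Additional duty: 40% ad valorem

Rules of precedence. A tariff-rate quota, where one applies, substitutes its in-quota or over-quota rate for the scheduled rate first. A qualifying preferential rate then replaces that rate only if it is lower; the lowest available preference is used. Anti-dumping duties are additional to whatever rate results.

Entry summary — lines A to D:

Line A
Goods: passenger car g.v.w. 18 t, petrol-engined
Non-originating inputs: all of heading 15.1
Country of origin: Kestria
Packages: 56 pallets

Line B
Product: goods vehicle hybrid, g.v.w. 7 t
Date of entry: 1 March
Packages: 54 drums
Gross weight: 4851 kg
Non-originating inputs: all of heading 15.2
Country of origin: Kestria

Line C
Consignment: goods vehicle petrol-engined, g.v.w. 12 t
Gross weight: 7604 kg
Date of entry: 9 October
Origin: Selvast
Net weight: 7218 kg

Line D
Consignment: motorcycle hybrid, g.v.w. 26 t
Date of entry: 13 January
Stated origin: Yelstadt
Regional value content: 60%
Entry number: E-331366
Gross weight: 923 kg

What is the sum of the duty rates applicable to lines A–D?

118%

Line A: passenger car → 15.4; petrol-engined → 15.4.2; g.v.w. 18 t → 15.4.2.1. Scheduled 22%. Kestria agreement on 15.1: 15.4.2.1 not covered. → 22%.
Line B: goods vehicle → 15.1; hybrid → 15.1.1; g.v.w. 7 t → 15.1.1.2. Scheduled 31%. Kestria agreement on 15.1: CTH met → 6% available; preferential 6%. → 6%.
Line C: goods vehicle → 15.1; petrol-engined → 15.1.3; g.v.w. 12 t → 15.1.3.2. Scheduled 29%. quota on 15.1.3 exhausted → over-quota 37%. → 37%.
Line D: motorcycle → 15.3; hybrid → 15.3.2; g.v.w. 26 t → 15.3.2.1. Scheduled 13%. Yelstadt agreement on 15.4.1.1: 15.3.2.1 not covered; anti-dumping (Yelstadt, 15.3.2): +40%; total 13% + 40% = 53%. → 53%.
Sum: 22% + 6% + 37% + 53% = 118%.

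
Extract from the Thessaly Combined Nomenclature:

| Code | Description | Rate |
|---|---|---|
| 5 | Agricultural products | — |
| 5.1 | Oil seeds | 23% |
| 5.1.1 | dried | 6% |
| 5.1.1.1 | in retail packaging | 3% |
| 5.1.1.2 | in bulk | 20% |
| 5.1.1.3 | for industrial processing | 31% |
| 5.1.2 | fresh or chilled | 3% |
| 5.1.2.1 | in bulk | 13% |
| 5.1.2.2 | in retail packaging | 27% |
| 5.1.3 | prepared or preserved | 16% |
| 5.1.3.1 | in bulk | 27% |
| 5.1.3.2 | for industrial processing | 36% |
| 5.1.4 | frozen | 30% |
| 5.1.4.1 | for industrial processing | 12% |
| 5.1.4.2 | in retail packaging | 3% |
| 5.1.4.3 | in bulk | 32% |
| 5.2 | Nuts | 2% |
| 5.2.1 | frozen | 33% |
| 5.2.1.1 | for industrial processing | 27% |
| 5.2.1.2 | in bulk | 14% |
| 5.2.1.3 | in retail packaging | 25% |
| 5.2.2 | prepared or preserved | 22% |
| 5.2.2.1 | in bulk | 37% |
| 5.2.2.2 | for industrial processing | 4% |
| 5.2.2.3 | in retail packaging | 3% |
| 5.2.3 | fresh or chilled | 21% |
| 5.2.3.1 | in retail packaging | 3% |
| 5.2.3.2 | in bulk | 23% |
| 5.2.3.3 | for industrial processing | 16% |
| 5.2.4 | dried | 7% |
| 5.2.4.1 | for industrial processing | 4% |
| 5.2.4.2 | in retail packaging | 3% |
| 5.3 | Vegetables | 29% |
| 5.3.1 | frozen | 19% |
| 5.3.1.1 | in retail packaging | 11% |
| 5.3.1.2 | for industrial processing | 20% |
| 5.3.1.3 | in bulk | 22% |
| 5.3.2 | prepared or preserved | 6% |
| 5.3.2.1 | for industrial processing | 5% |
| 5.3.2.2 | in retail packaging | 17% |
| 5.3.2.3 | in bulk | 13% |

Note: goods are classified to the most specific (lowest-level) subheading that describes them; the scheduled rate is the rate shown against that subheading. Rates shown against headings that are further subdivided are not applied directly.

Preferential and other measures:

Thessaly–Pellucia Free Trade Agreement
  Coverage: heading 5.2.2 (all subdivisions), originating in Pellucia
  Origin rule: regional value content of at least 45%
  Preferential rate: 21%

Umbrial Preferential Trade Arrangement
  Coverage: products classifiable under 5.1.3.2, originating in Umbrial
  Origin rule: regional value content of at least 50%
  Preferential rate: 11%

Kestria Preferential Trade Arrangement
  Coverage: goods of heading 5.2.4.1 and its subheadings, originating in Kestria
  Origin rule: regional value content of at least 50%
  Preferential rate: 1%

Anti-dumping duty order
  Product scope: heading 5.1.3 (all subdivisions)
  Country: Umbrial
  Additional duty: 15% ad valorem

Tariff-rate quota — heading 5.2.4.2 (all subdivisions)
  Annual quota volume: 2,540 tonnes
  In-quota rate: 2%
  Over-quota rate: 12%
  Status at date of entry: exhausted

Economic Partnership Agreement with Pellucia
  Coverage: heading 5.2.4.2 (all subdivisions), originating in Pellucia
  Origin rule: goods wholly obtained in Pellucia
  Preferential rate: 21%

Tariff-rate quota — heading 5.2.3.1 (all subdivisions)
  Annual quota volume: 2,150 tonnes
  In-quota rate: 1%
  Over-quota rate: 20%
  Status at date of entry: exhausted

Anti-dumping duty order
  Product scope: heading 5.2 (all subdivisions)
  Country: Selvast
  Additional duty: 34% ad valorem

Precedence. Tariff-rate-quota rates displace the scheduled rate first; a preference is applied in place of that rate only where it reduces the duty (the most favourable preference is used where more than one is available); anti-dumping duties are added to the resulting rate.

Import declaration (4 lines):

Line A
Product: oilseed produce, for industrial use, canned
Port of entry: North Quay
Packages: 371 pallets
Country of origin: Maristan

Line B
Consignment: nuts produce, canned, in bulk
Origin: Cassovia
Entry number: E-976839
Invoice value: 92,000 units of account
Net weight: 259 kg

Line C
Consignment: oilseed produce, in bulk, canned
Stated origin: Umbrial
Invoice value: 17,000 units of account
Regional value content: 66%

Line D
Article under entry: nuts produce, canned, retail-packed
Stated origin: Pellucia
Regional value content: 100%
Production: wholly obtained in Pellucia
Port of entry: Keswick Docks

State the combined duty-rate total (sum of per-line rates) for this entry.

Line A: oilseed → 5.1; canned → 5.1.3; for industrial use → 5.1.3.2. Scheduled 36%. No special measure applies. → 36%.
Line B: nuts → 5.2; canned → 5.2.2; in bulk → 5.2.2.1. Scheduled 37%. No special measure applies. → 37%.
Line C: oilseed → 5.1; canned → 5.1.3; in bulk → 5.1.3.1. Scheduled 27%. Umbrial agreement on 5.1.3.2: 5.1.3.1 not covered; anti-dumping (Umbrial, 5.1.3): +15%; total 27% + 15% = 42%. → 42%.
Line D: nuts → 5.2; canned → 5.2.2; retail-packed → 5.2.2.3. Scheduled 3%. Pellucia agreement on 5.2.2: RVC ≥ 45% → 21% available; Pellucia agreement on 5.2.4.2: 5.2.2.3 not covered; preference 21% not lower than 3% → no reduction. → 3%.
Sum: 36% + 37% + 42% + 3% = 118%.

118%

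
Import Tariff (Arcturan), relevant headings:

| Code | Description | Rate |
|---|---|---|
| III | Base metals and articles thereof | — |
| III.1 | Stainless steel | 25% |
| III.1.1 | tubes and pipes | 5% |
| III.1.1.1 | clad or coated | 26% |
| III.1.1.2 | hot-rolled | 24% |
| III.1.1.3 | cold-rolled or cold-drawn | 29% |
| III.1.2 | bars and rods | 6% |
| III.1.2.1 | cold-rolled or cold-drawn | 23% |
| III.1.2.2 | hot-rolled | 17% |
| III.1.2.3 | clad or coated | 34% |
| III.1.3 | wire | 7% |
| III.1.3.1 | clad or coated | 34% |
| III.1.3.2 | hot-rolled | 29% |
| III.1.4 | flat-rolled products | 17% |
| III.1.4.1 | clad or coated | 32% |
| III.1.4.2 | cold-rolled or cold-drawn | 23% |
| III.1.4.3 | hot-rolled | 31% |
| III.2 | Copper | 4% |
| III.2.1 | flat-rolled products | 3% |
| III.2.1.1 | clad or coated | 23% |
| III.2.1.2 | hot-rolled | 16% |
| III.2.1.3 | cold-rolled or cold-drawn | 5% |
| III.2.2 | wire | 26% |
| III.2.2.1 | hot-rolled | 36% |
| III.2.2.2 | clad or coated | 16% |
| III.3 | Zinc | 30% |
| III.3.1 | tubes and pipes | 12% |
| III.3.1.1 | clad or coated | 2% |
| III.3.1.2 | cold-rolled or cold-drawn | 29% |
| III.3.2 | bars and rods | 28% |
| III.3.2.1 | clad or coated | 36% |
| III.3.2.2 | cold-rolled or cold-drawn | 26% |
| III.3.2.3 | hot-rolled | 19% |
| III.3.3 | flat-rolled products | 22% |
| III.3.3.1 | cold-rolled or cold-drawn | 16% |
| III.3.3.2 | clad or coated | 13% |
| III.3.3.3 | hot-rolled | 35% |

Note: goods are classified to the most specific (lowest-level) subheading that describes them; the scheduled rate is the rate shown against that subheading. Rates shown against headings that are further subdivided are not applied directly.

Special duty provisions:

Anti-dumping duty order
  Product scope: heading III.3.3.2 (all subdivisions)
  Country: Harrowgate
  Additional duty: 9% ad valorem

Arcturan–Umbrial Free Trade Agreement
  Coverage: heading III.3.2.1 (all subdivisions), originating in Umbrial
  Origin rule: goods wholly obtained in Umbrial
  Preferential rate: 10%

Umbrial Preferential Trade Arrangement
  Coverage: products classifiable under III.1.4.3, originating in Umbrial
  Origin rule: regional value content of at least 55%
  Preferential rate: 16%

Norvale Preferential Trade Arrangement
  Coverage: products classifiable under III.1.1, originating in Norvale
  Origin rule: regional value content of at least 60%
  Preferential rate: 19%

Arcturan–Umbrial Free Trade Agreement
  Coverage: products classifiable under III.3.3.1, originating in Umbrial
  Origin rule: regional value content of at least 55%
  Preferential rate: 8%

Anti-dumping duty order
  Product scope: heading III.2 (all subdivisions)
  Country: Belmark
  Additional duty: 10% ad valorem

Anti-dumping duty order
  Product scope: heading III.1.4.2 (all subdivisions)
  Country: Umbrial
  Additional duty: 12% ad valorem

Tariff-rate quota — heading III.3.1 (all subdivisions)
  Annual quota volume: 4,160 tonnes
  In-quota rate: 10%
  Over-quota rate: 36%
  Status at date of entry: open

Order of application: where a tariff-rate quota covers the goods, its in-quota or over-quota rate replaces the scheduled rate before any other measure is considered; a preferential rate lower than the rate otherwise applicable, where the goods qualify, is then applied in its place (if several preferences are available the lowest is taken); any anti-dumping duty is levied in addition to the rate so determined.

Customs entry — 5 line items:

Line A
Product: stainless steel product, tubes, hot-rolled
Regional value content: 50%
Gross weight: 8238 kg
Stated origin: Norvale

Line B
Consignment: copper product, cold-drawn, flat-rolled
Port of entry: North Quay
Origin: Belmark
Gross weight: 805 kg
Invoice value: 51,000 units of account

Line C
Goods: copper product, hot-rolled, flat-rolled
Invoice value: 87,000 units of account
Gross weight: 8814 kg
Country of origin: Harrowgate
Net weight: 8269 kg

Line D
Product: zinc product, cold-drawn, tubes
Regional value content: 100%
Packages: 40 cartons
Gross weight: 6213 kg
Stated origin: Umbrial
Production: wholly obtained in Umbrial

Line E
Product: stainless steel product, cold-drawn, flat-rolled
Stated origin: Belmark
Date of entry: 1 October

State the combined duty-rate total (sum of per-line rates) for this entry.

88%

Line A: stainless steel → III.1; tubes → III.1.1; hot-rolled → III.1.1.2. Scheduled 24%. Norvale agreement on III.1.1: RVC < 60%. → 24%.
Line B: copper → III.2; flat-rolled → III.2.1; cold-drawn → III.2.1.3. Scheduled 5%. anti-dumping (Belmark, III.2): +10%; total 5% + 10% = 15%. → 15%.
Line C: copper → III.2; flat-rolled → III.2.1; hot-rolled → III.2.1.2. Scheduled 16%. No special measure applies. → 16%.
Line D: zinc → III.3; tubes → III.3.1; cold-drawn → III.3.1.2. Scheduled 29%. quota on III.3.1 open → in-quota 10%; Umbrial agreement on III.3.2.1: III.3.1.2 not covered; Umbrial agreement on III.1.4.3: III.3.1.2 not covered; Umbrial agreement on III.3.3.1: III.3.1.2 not covered. → 10%.
Line E: stainless steel → III.1; flat-rolled → III.1.4; cold-drawn → III.1.4.2. Scheduled 23%. No special measure applies. → 23%.
Sum: 24% + 15% + 16% + 10% + 23% = 88%.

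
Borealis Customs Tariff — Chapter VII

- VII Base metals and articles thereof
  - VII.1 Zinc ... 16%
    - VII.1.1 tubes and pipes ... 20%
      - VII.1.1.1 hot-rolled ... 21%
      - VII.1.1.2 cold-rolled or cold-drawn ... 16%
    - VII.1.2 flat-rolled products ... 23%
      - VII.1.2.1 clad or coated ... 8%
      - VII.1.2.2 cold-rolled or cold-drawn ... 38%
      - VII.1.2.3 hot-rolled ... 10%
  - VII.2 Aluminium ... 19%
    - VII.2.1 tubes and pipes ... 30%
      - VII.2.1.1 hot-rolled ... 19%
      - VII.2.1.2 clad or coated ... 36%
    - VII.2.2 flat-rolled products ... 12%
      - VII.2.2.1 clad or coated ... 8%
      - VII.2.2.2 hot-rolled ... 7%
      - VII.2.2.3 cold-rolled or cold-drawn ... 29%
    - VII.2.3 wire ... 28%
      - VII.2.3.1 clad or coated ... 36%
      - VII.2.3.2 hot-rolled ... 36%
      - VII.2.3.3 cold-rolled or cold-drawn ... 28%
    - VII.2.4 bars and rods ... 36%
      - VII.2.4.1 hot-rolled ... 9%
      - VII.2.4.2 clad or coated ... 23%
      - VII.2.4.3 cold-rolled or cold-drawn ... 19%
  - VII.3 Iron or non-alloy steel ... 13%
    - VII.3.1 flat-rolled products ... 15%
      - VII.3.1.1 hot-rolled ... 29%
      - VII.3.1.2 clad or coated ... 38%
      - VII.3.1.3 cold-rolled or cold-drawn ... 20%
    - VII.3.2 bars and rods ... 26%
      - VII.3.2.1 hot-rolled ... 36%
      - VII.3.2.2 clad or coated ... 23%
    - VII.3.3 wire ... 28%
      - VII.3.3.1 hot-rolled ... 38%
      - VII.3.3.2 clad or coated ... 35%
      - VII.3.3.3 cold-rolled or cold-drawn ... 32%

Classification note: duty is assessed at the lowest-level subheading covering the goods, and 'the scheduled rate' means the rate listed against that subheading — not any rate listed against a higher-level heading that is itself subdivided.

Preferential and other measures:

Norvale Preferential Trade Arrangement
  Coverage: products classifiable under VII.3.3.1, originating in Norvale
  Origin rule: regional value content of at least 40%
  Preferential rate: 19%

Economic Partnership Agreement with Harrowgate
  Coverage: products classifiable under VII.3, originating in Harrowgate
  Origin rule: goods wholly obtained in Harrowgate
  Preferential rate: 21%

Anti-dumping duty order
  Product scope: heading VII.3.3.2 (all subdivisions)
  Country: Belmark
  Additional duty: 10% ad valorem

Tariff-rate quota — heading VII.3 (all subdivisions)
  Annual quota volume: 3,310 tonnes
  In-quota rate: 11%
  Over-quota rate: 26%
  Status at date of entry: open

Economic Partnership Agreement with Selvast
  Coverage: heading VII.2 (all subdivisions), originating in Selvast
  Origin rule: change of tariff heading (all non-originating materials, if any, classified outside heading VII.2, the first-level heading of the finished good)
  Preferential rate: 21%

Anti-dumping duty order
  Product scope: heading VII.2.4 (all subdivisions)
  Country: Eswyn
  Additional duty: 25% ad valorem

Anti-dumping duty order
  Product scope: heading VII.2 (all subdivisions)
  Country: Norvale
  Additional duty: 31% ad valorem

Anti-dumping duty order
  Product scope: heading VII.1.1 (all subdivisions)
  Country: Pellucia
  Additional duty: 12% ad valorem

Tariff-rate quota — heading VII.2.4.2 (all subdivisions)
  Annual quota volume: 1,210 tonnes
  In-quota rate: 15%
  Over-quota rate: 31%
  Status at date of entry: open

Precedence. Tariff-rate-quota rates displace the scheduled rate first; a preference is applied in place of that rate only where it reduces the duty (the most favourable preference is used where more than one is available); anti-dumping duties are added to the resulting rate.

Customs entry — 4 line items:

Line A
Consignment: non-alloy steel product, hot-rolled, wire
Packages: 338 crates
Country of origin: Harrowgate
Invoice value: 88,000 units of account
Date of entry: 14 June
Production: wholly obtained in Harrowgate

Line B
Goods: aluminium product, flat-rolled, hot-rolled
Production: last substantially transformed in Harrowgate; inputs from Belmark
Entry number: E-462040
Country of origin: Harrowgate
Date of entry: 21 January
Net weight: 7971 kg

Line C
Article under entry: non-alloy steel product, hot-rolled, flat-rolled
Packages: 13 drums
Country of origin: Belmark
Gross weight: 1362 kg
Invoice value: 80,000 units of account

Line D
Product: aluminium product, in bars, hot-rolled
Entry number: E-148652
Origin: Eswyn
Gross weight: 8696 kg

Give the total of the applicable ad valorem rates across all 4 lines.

63%

Line A: non-alloy steel → VII.3; wire → VII.3.3; hot-rolled → VII.3.3.1. Scheduled 38%. quota on VII.3 open → in-quota 11%; Harrowgate agreement on VII.3: wholly obtained → 21% available; preference 21% not lower than 11% → no reduction. → 11%.
Line B: aluminium → VII.2; flat-rolled → VII.2.2; hot-rolled → VII.2.2.2. Scheduled 7%. Harrowgate agreement on VII.3: VII.2.2.2 not covered. → 7%.
Line C: non-alloy steel → VII.3; flat-rolled → VII.3.1; hot-rolled → VII.3.1.1. Scheduled 29%. quota on VII.3 open → in-quota 11%. → 11%.
Line D: aluminium → VII.2; in bars → VII.2.4; hot-rolled → VII.2.4.1. Scheduled 9%. anti-dumping (Eswyn, VII.2.4): +25%; total 9% + 25% = 34%. → 34%.
Sum: 11% + 7% + 11% + 34% = 63%.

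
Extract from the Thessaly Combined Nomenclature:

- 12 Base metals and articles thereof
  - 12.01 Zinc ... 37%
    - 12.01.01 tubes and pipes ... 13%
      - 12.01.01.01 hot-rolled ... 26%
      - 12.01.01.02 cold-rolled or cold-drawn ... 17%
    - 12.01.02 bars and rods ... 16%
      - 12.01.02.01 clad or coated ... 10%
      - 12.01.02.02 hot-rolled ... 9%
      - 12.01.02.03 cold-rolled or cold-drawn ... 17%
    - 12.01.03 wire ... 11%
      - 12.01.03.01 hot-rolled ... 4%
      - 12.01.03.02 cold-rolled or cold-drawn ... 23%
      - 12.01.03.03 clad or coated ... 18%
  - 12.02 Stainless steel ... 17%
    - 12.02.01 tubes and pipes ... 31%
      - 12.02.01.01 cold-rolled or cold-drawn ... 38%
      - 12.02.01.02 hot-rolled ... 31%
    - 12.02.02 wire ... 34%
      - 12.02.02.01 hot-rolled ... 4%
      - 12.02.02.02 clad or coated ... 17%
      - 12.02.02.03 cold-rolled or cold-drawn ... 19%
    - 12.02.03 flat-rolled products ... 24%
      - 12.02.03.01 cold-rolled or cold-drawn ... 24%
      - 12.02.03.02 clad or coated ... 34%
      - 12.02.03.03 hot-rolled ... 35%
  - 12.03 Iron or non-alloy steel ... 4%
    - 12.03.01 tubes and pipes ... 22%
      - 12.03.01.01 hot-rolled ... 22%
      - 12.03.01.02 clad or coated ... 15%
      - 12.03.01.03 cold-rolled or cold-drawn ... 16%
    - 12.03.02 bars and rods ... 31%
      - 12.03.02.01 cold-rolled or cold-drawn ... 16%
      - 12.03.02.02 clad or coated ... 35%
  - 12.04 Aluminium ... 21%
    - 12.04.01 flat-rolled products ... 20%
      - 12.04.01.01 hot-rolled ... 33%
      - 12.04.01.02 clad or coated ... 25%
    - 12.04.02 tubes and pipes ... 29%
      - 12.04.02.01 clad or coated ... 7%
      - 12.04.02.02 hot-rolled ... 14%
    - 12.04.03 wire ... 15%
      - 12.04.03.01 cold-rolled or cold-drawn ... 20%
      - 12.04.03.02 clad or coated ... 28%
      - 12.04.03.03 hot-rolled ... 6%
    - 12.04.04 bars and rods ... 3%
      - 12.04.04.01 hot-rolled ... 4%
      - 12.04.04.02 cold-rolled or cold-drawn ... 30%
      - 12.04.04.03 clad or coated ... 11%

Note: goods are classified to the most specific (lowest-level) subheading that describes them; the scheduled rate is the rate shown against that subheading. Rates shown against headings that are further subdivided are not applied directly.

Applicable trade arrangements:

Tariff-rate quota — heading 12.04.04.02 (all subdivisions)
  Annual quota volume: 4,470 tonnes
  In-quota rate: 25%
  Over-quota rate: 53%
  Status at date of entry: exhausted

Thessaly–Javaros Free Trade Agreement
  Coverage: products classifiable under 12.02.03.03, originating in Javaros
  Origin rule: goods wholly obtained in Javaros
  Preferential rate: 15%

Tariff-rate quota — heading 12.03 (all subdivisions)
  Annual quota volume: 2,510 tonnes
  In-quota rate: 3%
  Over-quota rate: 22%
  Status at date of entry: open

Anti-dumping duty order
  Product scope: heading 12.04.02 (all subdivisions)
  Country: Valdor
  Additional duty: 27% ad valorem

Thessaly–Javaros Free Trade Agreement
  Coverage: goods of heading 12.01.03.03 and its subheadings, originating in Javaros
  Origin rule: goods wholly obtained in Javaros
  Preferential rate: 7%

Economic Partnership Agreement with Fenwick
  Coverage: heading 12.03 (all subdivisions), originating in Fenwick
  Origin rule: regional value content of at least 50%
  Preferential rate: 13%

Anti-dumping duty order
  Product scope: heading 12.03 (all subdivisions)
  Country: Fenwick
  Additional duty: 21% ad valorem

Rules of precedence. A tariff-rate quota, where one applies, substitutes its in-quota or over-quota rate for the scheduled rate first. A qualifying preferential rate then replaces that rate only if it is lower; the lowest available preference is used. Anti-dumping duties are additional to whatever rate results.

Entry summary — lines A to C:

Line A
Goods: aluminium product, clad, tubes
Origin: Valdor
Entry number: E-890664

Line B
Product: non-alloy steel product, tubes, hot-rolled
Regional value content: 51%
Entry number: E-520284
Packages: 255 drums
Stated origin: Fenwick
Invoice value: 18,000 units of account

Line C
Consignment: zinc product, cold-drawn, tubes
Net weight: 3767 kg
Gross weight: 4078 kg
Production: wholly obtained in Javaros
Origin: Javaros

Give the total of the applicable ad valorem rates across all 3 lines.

Line A: aluminium → 12.04; tubes → 12.04.02; clad → 12.04.02.01. Scheduled 7%. anti-dumping (Valdor, 12.04.02): +27%; total 7% + 27% = 34%. → 34%.
Line B: non-alloy steel → 12.03; tubes → 12.03.01; hot-rolled → 12.03.01.01. Scheduled 22%. quota on 12.03 open → in-quota 3%; Fenwick agreement on 12.03: RVC ≥ 50% → 13% available; preference 13% not lower than 3% → no reduction; anti-dumping (Fenwick, 12.03): +21%; total 3% + 21% = 24%. → 24%.
Line C: zinc → 12.01; tubes → 12.01.01; cold-drawn → 12.01.01.02. Scheduled 17%. Javaros agreement on 12.02.03.03: 12.01.01.02 not covered; Javaros agreement on 12.01.03.03: 12.01.01.02 not covered. → 17%.
Sum: 34% + 24% + 17% = 75%.

75%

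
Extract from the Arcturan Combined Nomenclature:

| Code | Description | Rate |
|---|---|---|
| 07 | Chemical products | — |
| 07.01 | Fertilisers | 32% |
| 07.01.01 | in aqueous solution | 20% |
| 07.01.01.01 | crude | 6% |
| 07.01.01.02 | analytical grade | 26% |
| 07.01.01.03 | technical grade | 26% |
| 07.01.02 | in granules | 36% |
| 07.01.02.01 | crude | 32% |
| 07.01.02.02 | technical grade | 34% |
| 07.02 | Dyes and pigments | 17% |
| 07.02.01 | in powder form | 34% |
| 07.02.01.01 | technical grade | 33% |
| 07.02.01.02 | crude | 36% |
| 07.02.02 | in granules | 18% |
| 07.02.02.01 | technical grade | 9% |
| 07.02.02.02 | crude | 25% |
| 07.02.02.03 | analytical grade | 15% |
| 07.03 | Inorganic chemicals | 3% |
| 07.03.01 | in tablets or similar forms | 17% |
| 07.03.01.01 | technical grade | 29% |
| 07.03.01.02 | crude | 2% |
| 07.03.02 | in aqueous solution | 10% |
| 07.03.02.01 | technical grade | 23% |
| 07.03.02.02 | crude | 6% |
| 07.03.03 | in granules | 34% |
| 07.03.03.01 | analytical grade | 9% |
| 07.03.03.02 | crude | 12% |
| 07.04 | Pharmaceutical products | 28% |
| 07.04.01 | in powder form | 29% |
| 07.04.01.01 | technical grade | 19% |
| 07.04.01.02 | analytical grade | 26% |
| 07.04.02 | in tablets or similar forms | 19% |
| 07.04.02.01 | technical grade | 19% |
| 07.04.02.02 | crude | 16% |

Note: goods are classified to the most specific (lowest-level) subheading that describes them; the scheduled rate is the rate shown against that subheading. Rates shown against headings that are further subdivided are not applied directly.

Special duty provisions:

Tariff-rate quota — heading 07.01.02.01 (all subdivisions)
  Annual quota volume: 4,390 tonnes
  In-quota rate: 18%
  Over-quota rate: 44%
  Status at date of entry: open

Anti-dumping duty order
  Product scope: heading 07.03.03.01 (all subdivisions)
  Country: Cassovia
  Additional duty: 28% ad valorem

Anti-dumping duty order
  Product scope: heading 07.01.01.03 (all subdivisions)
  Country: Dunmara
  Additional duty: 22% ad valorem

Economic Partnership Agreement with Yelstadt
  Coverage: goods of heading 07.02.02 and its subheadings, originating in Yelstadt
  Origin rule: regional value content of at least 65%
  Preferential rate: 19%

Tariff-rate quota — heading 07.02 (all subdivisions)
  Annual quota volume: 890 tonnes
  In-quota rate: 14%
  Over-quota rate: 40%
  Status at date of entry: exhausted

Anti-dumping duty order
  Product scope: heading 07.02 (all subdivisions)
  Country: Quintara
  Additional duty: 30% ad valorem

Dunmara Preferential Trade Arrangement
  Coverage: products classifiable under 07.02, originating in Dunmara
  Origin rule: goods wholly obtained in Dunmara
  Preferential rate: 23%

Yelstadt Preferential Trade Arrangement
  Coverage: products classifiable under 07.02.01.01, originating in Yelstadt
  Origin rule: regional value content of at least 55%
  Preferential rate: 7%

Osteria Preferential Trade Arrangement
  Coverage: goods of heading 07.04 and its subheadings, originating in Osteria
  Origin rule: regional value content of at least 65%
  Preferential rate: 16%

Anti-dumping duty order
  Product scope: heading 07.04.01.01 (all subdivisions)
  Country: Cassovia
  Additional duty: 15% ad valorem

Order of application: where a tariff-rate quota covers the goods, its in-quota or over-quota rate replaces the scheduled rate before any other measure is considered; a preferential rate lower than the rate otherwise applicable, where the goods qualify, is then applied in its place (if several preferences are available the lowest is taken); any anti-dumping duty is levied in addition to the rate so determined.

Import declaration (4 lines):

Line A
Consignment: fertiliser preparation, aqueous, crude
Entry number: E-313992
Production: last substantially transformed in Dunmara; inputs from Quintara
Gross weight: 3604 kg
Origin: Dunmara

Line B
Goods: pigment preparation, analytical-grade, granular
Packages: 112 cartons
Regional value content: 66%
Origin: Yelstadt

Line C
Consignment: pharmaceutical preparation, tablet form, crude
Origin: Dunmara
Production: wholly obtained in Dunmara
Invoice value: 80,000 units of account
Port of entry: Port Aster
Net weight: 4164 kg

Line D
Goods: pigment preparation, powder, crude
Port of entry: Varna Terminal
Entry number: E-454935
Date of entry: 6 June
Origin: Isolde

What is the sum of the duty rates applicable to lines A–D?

Line A: fertiliser → 07.01; aqueous → 07.01.01; crude → 07.01.01.01. Scheduled 6%. Dunmara agreement on 07.02: 07.01.01.01 not covered. → 6%.
Line B: pigment → 07.02; granular → 07.02.02; analytical-grade → 07.02.02.03. Scheduled 15%. quota on 07.02 exhausted → over-quota 40%; Yelstadt agreement on 07.02.02: RVC ≥ 65% → 19% available; Yelstadt agreement on 07.02.01.01: 07.02.02.03 not covered; preferential 19%. → 19%.
Line C: pharmaceutical → 07.04; tablet form → 07.04.02; crude → 07.04.02.02. Scheduled 16%. Dunmara agreement on 07.02: 07.04.02.02 not covered. → 16%.
Line D: pigment → 07.02; powder → 07.02.01; crude → 07.02.01.02. Scheduled 36%. quota on 07.02 exhausted → over-quota 40%. → 40%.
Sum: 6% + 19% + 16% + 40% = 81%.

81%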